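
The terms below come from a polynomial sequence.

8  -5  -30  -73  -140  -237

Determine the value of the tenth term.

-13, -25, -43, -67, -97
-12, -18, -24, -30
-6, -6, -6
The third differences are constant (-6).
-30 − 6 = -36;  -97 − 36 = -133;  -237 − 133 = -370
-36 − 6 = -42;  -133 − 42 = -175;  -370 − 175 = -545
-42 − 6 = -48;  -175 − 48 = -223;  -545 − 223 = -768
-48 − 6 = -54;  -223 − 54 = -277;  -768 − 277 = -1045

-1045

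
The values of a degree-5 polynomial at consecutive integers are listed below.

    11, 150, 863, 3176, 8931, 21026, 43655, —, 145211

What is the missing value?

82548

Using the first 7 terms:
D1: 139  713  2313  5755  12095  22629
D2: 574  1600  3442  6340  10534
D3: 1026  1842  2898  4194
D4: 816  1056  1296
D5: 240  240
Constant fifth difference = 240.
Extend forward: 1296 + 240 = 1536;  4194 + 1536 = 5730;  10534 + 5730 = 16264;  22629 + 16264 = 38893;  43655 + 38893 = 82548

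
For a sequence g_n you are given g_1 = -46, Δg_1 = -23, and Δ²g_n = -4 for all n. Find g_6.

-201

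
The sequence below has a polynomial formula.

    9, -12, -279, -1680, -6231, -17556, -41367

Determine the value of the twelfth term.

-754272

Δ: -21 , -267 , -1401 , -4551 , -11325 , -23811
Δ²: -246 , -1134 , -3150 , -6774 , -12486
Δ³: -888 , -2016 , -3624 , -5712
Δ⁴: -1128 , -1608 , -2088
Δ⁵: -480 , -480
Fifth differences constant at -480.
-2088 − 480 = -2568;  -5712 − 2568 = -8280;  -12486 − 8280 = -20766;  -23811 − 20766 = -44577;  -41367 − 44577 = -85944
-2568 − 480 = -3048;  -8280 − 3048 = -11328;  -20766 − 11328 = -32094;  -44577 − 32094 = -76671;  -85944 − 76671 = -162615
-3048 − 480 = -3528;  -11328 − 3528 = -14856;  -32094 − 14856 = -46950;  -76671 − 46950 = -123621;  -162615 − 123621 = -286236
-3528 − 480 = -4008;  -14856 − 4008 = -18864;  -46950 − 18864 = -65814;  -123621 − 65814 = -189435;  -286236 − 189435 = -475671
-4008 − 480 = -4488;  -18864 − 4488 = -23352;  -65814 − 23352 = -89166;  -189435 − 89166 = -278601;  -475671 − 278601 = -754272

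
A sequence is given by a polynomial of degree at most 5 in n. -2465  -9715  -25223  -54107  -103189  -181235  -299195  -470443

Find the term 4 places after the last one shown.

-2054075

-7250, -15508, -28884, -49082, -78046, -117960, -171248
-8258, -13376, -20198, -28964, -39914, -53288
-5118, -6822, -8766, -10950, -13374
-1704, -1944, -2184, -2424
-240, -240, -240
Constant fifth difference = -240, so extend:
-2424 − 240 = -2664;  -13374 − 2664 = -16038;  -53288 − 16038 = -69326;  -171248 − 69326 = -240574;  -470443 − 240574 = -711017
-2664 − 240 = -2904;  -16038 − 2904 = -18942;  -69326 − 18942 = -88268;  -240574 − 88268 = -328842;  -711017 − 328842 = -1039859
-2904 − 240 = -3144;  -18942 − 3144 = -22086;  -88268 − 22086 = -110354;  -328842 − 110354 = -439196;  -1039859 − 439196 = -1479055
-3144 − 240 = -3384;  -22086 − 3384 = -25470;  -110354 − 25470 = -135824;  -439196 − 135824 = -575020;  -1479055 − 575020 = -2054075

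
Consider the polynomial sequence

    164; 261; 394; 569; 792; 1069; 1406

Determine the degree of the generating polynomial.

Δ: 97, 133, 175, 223, 277, 337
Δ²: 36, 42, 48, 54, 60
Δ³: 6, 6, 6, 6
The third differences are constant, so the polynomial has degree 3.

3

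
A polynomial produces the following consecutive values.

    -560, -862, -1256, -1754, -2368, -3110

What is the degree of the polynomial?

D1: -302, -394, -498, -614, -742
D2: -92, -104, -116, -128
D3: -12, -12, -12
The third differences are constant, so the polynomial has degree 3.

3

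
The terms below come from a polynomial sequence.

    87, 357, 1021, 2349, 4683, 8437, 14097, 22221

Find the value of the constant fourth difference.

72

D1: 270, 664, 1328, 2334, 3754, 5660, 8124
D2: 394, 664, 1006, 1420, 1906, 2464
D3: 270, 342, 414, 486, 558
D4: 72, 72, 72, 72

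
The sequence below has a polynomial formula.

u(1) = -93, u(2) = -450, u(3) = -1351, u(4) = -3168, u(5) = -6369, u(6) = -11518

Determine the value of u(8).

D1: -357  -901  -1817  -3201  -5149
D2: -544  -916  -1384  -1948
D3: -372  -468  -564
D4: -96  -96
The fourth differences are constant (-96).
-564 − 96 = -660;  -1948 − 660 = -2608;  -5149 − 2608 = -7757;  -11518 − 7757 = -19275
-660 − 96 = -756;  -2608 − 756 = -3364;  -7757 − 3364 = -11121;  -19275 − 11121 = -30396

-30396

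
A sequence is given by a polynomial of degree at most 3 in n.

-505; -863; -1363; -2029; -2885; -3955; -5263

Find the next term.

First differences: -358 , -500 , -666 , -856 , -1070 , -1308
Second differences: -142 , -166 , -190 , -214 , -238
Third differences: -24 , -24 , -24 , -24
Third differences constant at -24.
-238 − 24 = -262;  -1308 − 262 = -1570;  -5263 − 1570 = -6833

-6833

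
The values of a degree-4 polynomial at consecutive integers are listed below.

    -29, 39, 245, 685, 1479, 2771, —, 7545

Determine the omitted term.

Using the first 6 terms:
68, 206, 440, 794, 1292
138, 234, 354, 498
96, 120, 144
24, 24
Constant fourth difference = 24.
Extend forward: 144 + 24 = 168;  498 + 168 = 666;  1292 + 666 = 1958;  2771 + 1958 = 4729

4729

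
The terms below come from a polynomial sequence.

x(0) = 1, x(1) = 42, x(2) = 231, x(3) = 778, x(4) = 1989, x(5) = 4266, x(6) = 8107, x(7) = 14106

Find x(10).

D1: 41, 189, 547, 1211, 2277, 3841, 5999
D2: 148, 358, 664, 1066, 1564, 2158
D3: 210, 306, 402, 498, 594
D4: 96, 96, 96, 96
Constant fourth difference = 96, so extend:
594 + 96 = 690;  2158 + 690 = 2848;  5999 + 2848 = 8847;  14106 + 8847 = 22953
690 + 96 = 786;  2848 + 786 = 3634;  8847 + 3634 = 12481;  22953 + 12481 = 35434
786 + 96 = 882;  3634 + 882 = 4516;  12481 + 4516 = 16997;  35434 + 16997 = 52431

52431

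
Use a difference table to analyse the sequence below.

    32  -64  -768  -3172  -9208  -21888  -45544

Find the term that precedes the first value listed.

12

-96  -704  -2404  -6036  -12680  -23656
-608  -1700  -3632  -6644  -10976
-1092  -1932  -3012  -4332
-840  -1080  -1320
-240  -240
The fifth differences are constant at -240.
Work back: -840 + 240 = -600;  -1092 + 600 = -492;  -608 + 492 = -116;  -96 + 116 = 20;  32 − 20 = 12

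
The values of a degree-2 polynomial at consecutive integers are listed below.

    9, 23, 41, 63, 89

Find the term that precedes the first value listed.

-1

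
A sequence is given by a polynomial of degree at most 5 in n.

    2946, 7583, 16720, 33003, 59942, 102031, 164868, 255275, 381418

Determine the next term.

First differences: 4637, 9137, 16283, 26939, 42089, 62837, 90407, 126143
Second differences: 4500, 7146, 10656, 15150, 20748, 27570, 35736
Third differences: 2646, 3510, 4494, 5598, 6822, 8166
Fourth differences: 864, 984, 1104, 1224, 1344
Fifth differences: 120, 120, 120, 120
Constant fifth difference = 120, so extend:
1344 + 120 = 1464;  8166 + 1464 = 9630;  35736 + 9630 = 45366;  126143 + 45366 = 171509;  381418 + 171509 = 552927

552927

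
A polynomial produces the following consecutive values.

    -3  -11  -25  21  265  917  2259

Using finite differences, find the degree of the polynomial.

4

Δ: -8, -14, 46, 244, 652, 1342
Δ²: -6, 60, 198, 408, 690
Δ³: 66, 138, 210, 282
Δ⁴: 72, 72, 72
The fourth differences are constant, so the polynomial has degree 4.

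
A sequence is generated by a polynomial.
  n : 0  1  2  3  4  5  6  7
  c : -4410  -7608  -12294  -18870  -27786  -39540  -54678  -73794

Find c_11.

-203598

D1: -3198, -4686, -6576, -8916, -11754, -15138, -19116
D2: -1488, -1890, -2340, -2838, -3384, -3978
D3: -402, -450, -498, -546, -594
D4: -48, -48, -48, -48
Fourth differences constant at -48.
-594 − 48 = -642;  -3978 − 642 = -4620;  -19116 − 4620 = -23736;  -73794 − 23736 = -97530
-642 − 48 = -690;  -4620 − 690 = -5310;  -23736 − 5310 = -29046;  -97530 − 29046 = -126576
-690 − 48 = -738;  -5310 − 738 = -6048;  -29046 − 6048 = -35094;  -126576 − 35094 = -161670
-738 − 48 = -786;  -6048 − 786 = -6834;  -35094 − 6834 = -41928;  -161670 − 41928 = -203598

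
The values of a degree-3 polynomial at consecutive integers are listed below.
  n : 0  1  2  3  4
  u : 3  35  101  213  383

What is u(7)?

32  66  112  170
34  46  58
12  12
Constant third difference = 12, so extend:
58 + 12 = 70;  170 + 70 = 240;  383 + 240 = 623
70 + 12 = 82;  240 + 82 = 322;  623 + 322 = 945
82 + 12 = 94;  322 + 94 = 416;  945 + 416 = 1361

1361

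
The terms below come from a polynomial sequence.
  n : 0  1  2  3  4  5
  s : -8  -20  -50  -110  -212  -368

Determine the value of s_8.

Δ: -12, -30, -60, -102, -156
Δ²: -18, -30, -42, -54
Δ³: -12, -12, -12
Third differences constant at -12.
-54 − 12 = -66;  -156 − 66 = -222;  -368 − 222 = -590
-66 − 12 = -78;  -222 − 78 = -300;  -590 − 300 = -890
-78 − 12 = -90;  -300 − 90 = -390;  -890 − 390 = -1280

-1280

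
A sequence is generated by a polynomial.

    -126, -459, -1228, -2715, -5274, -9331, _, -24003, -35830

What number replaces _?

-15384

Using the first 6 terms:
Δ: -333, -769, -1487, -2559, -4057
Δ²: -436, -718, -1072, -1498
Δ³: -282, -354, -426
Δ⁴: -72, -72
Constant fourth difference = -72.
Extend forward: -426 − 72 = -498;  -1498 − 498 = -1996;  -4057 − 1996 = -6053;  -9331 − 6053 = -15384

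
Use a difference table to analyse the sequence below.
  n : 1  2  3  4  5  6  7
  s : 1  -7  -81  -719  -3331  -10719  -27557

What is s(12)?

-608607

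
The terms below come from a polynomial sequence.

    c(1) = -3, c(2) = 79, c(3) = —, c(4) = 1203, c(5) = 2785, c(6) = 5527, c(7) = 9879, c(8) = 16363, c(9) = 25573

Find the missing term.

403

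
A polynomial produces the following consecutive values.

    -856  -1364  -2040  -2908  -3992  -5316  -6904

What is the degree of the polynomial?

-508, -676, -868, -1084, -1324, -1588
-168, -192, -216, -240, -264
-24, -24, -24, -24
The third differences are constant, so the polynomial has degree 3.

3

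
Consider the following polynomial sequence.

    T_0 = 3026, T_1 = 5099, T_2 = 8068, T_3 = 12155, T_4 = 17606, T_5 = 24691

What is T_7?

44963

First differences: 2073, 2969, 4087, 5451, 7085
Second differences: 896, 1118, 1364, 1634
Third differences: 222, 246, 270
Fourth differences: 24, 24
Constant fourth difference = 24, so extend:
270 + 24 = 294;  1634 + 294 = 1928;  7085 + 1928 = 9013;  24691 + 9013 = 33704
294 + 24 = 318;  1928 + 318 = 2246;  9013 + 2246 = 11259;  33704 + 11259 = 44963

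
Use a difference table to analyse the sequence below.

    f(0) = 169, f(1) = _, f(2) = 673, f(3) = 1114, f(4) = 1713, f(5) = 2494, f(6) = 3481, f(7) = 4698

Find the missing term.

Using the last 6 terms:
441  599  781  987  1217
158  182  206  230
24  24  24
Constant third difference = 24.
Extend backward: 158 − 24 = 134;  441 − 134 = 307;  673 − 307 = 366

366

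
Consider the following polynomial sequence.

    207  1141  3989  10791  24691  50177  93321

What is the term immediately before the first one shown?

11

934, 2848, 6802, 13900, 25486, 43144
1914, 3954, 7098, 11586, 17658
2040, 3144, 4488, 6072
1104, 1344, 1584
240, 240
The fifth differences are constant at 240.
Work back: 1104 − 240 = 864;  2040 − 864 = 1176;  1914 − 1176 = 738;  934 − 738 = 196;  207 − 196 = 11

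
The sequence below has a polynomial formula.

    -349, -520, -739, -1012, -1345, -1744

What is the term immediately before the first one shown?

-220

-171  -219  -273  -333  -399
-48  -54  -60  -66
-6  -6  -6
The third differences are constant at -6.
Work back: -48 + 6 = -42;  -171 + 42 = -129;  -349 + 129 = -220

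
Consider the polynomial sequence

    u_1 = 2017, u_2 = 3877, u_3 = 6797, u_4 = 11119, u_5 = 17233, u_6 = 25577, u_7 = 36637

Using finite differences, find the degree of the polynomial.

4

1860, 2920, 4322, 6114, 8344, 11060
1060, 1402, 1792, 2230, 2716
342, 390, 438, 486
48, 48, 48
The fourth differences are constant, so the polynomial has degree 4.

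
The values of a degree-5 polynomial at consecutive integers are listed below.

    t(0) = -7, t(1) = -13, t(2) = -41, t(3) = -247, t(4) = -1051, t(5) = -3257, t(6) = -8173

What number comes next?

Δ: -6, -28, -206, -804, -2206, -4916
Δ²: -22, -178, -598, -1402, -2710
Δ³: -156, -420, -804, -1308
Δ⁴: -264, -384, -504
Δ⁵: -120, -120
Constant fifth difference = -120, so extend:
-504 − 120 = -624;  -1308 − 624 = -1932;  -2710 − 1932 = -4642;  -4916 − 4642 = -9558;  -8173 − 9558 = -17731

-17731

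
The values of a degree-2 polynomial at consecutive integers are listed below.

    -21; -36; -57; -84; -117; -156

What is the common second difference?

Δ: -15, -21, -27, -33, -39
Δ²: -6, -6, -6, -6

-6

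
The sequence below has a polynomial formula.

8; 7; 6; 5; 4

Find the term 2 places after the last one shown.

2

-1, -1, -1, -1
The first differences are constant (-1).
4 − 1 = 3
3 − 1 = 2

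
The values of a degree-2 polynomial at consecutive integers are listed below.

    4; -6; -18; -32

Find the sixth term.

-66

First differences: -10  -12  -14
Second differences: -2  -2
Constant second difference = -2, so extend:
-14 − 2 = -16;  -32 − 16 = -48
-16 − 2 = -18;  -48 − 18 = -66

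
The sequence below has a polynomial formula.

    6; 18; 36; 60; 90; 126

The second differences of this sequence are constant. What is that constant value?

Δ: 12, 18, 24, 30, 36
Δ²: 6, 6, 6, 6

6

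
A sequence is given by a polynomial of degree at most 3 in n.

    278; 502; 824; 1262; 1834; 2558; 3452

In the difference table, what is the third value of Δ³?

18

First differences: 224, 322, 438, 572, 724, 894
Second differences: 98, 116, 134, 152, 170
Third differences: 18, 18, 18, 18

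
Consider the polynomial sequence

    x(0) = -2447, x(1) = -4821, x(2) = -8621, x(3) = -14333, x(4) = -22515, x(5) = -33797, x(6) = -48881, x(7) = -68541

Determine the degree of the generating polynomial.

D1: -2374, -3800, -5712, -8182, -11282, -15084, -19660
D2: -1426, -1912, -2470, -3100, -3802, -4576
D3: -486, -558, -630, -702, -774
D4: -72, -72, -72, -72
The fourth differences are constant, so the polynomial has degree 4.

4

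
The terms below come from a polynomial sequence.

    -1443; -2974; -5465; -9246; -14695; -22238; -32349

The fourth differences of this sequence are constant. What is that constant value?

-48

First differences: -1531, -2491, -3781, -5449, -7543, -10111
Second differences: -960, -1290, -1668, -2094, -2568
Third differences: -330, -378, -426, -474
Fourth differences: -48, -48, -48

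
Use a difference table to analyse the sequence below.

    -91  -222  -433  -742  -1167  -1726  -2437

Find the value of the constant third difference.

-18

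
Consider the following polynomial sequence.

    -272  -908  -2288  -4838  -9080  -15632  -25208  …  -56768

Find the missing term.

-38618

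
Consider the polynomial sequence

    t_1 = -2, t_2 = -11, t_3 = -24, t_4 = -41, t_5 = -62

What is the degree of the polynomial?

Δ: -9, -13, -17, -21
Δ²: -4, -4, -4
The second differences are constant, so the polynomial has degree 2.

2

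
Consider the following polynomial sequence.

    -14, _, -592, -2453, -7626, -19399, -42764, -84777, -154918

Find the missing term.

-99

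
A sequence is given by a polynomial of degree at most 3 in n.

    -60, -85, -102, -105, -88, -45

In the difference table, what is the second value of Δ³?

First differences: -25, -17, -3, 17, 43
Second differences: 8, 14, 20, 26
Third differences: 6, 6, 6

6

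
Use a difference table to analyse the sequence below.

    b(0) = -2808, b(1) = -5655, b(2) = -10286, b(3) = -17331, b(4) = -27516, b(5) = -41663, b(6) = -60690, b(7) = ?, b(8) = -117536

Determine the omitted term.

Using the first 7 terms:
D1: -2847  -4631  -7045  -10185  -14147  -19027
D2: -1784  -2414  -3140  -3962  -4880
D3: -630  -726  -822  -918
D4: -96  -96  -96
Constant fourth difference = -96.
Extend forward: -918 − 96 = -1014;  -4880 − 1014 = -5894;  -19027 − 5894 = -24921;  -60690 − 24921 = -85611

-85611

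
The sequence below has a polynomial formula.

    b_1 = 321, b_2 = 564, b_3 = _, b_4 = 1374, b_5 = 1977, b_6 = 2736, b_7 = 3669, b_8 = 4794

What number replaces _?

909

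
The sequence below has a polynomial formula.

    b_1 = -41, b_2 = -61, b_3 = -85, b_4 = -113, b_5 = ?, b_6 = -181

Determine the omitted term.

-145

Using the first 4 terms:
Δ: -20  -24  -28
Δ²: -4  -4
Constant second difference = -4.
Extend forward: -28 − 4 = -32;  -113 − 32 = -145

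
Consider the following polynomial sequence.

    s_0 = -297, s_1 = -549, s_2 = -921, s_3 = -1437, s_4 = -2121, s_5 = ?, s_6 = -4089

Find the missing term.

-2997

Using the first 5 terms:
Δ: -252  -372  -516  -684
Δ²: -120  -144  -168
Δ³: -24  -24
Constant third difference = -24.
Extend forward: -168 − 24 = -192;  -684 − 192 = -876;  -2121 − 876 = -2997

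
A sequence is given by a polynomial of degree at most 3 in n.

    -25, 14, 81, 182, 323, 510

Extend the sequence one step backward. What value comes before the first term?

D1: 39, 67, 101, 141, 187
D2: 28, 34, 40, 46
D3: 6, 6, 6
The third differences are constant at 6.
Work back: 28 − 6 = 22;  39 − 22 = 17;  -25 − 17 = -42

-42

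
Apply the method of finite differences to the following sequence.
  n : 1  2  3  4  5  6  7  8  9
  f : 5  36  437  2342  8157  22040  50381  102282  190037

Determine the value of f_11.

541125

31  401  1905  5815  13883  28341  51901  87755
370  1504  3910  8068  14458  23560  35854
1134  2406  4158  6390  9102  12294
1272  1752  2232  2712  3192
480  480  480  480
The fifth differences are constant (480).
3192 + 480 = 3672;  12294 + 3672 = 15966;  35854 + 15966 = 51820;  87755 + 51820 = 139575;  190037 + 139575 = 329612
3672 + 480 = 4152;  15966 + 4152 = 20118;  51820 + 20118 = 71938;  139575 + 71938 = 211513;  329612 + 211513 = 541125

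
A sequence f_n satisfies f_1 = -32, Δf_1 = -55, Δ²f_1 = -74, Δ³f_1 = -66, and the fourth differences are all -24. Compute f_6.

-1827

Build the table forward from the leading diagonal:
Δ⁴: -24  -24  -24  -24  -24  -24
Δ³: -66  -90  -114  -138  -162  -186
Δ²: -74  -140  -230  -344  -482  -644
Δ: -55  -129  -269  -499  -843  -1325
f: -32  -87  -216  -485  -984  -1827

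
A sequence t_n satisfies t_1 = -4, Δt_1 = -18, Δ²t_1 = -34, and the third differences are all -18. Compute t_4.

-178

Build the table forward from the leading diagonal:
Δ³: -18, -18, -18, -18
Δ²: -34, -52, -70, -88
Δ: -18, -52, -104, -174
t: -4, -22, -74, -178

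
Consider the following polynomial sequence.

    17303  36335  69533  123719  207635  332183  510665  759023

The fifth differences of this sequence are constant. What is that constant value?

240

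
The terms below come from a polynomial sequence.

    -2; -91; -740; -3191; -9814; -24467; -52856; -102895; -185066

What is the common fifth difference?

-360

Δ: -89, -649, -2451, -6623, -14653, -28389, -50039, -82171
Δ²: -560, -1802, -4172, -8030, -13736, -21650, -32132
Δ³: -1242, -2370, -3858, -5706, -7914, -10482
Δ⁴: -1128, -1488, -1848, -2208, -2568
Δ⁵: -360, -360, -360, -360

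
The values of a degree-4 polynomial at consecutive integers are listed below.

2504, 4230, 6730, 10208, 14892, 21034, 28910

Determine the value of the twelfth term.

105640

1726 , 2500 , 3478 , 4684 , 6142 , 7876
774 , 978 , 1206 , 1458 , 1734
204 , 228 , 252 , 276
24 , 24 , 24
The fourth differences are constant (24).
276 + 24 = 300;  1734 + 300 = 2034;  7876 + 2034 = 9910;  28910 + 9910 = 38820
300 + 24 = 324;  2034 + 324 = 2358;  9910 + 2358 = 12268;  38820 + 12268 = 51088
324 + 24 = 348;  2358 + 348 = 2706;  12268 + 2706 = 14974;  51088 + 14974 = 66062
348 + 24 = 372;  2706 + 372 = 3078;  14974 + 3078 = 18052;  66062 + 18052 = 84114
372 + 24 = 396;  3078 + 396 = 3474;  18052 + 3474 = 21526;  84114 + 21526 = 105640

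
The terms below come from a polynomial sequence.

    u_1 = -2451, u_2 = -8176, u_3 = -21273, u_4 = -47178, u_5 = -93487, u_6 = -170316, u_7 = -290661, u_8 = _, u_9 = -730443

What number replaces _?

Using the first 7 terms:
-5725, -13097, -25905, -46309, -76829, -120345
-7372, -12808, -20404, -30520, -43516
-5436, -7596, -10116, -12996
-2160, -2520, -2880
-360, -360
Constant fifth difference = -360.
Extend forward: -2880 − 360 = -3240;  -12996 − 3240 = -16236;  -43516 − 16236 = -59752;  -120345 − 59752 = -180097;  -290661 − 180097 = -470758

-470758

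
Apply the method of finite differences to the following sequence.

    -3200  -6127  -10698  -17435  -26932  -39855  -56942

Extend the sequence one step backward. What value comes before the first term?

-1467

-2927  -4571  -6737  -9497  -12923  -17087
-1644  -2166  -2760  -3426  -4164
-522  -594  -666  -738
-72  -72  -72
The fourth differences are constant at -72.
Work back: -522 + 72 = -450;  -1644 + 450 = -1194;  -2927 + 1194 = -1733;  -3200 + 1733 = -1467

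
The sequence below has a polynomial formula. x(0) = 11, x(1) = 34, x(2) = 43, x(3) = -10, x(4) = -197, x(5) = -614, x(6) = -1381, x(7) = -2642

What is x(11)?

23  9  -53  -187  -417  -767  -1261
-14  -62  -134  -230  -350  -494
-48  -72  -96  -120  -144
-24  -24  -24  -24
Fourth differences constant at -24.
-144 − 24 = -168;  -494 − 168 = -662;  -1261 − 662 = -1923;  -2642 − 1923 = -4565
-168 − 24 = -192;  -662 − 192 = -854;  -1923 − 854 = -2777;  -4565 − 2777 = -7342
-192 − 24 = -216;  -854 − 216 = -1070;  -2777 − 1070 = -3847;  -7342 − 3847 = -11189
-216 − 24 = -240;  -1070 − 240 = -1310;  -3847 − 1310 = -5157;  -11189 − 5157 = -16346

-16346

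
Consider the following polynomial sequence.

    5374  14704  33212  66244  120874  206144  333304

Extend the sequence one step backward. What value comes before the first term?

1364

First differences: 9330, 18508, 33032, 54630, 85270, 127160
Second differences: 9178, 14524, 21598, 30640, 41890
Third differences: 5346, 7074, 9042, 11250
Fourth differences: 1728, 1968, 2208
Fifth differences: 240, 240
The fifth differences are constant at 240.
Work back: 1728 − 240 = 1488;  5346 − 1488 = 3858;  9178 − 3858 = 5320;  9330 − 5320 = 4010;  5374 − 4010 = 1364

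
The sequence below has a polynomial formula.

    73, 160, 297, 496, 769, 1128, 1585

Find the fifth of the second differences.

First differences: 87, 137, 199, 273, 359, 457
Second differences: 50, 62, 74, 86, 98
Third differences: 12, 12, 12, 12

98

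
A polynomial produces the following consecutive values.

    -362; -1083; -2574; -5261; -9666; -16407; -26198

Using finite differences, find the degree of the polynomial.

-721, -1491, -2687, -4405, -6741, -9791
-770, -1196, -1718, -2336, -3050
-426, -522, -618, -714
-96, -96, -96
The fourth differences are constant, so the polynomial has degree 4.

4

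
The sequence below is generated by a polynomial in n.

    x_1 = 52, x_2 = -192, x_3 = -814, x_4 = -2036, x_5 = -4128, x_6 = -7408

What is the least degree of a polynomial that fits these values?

4

Δ: -244, -622, -1222, -2092, -3280
Δ²: -378, -600, -870, -1188
Δ³: -222, -270, -318
Δ⁴: -48, -48
The fourth differences are constant, so the polynomial has degree 4.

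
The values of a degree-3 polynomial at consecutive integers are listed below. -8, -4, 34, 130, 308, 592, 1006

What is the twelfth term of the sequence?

5866

Δ: 4, 38, 96, 178, 284, 414
Δ²: 34, 58, 82, 106, 130
Δ³: 24, 24, 24, 24
Third differences constant at 24.
130 + 24 = 154;  414 + 154 = 568;  1006 + 568 = 1574
154 + 24 = 178;  568 + 178 = 746;  1574 + 746 = 2320
178 + 24 = 202;  746 + 202 = 948;  2320 + 948 = 3268
202 + 24 = 226;  948 + 226 = 1174;  3268 + 1174 = 4442
226 + 24 = 250;  1174 + 250 = 1424;  4442 + 1424 = 5866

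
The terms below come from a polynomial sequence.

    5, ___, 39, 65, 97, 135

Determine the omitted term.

Using the last 4 terms:
Δ: 26, 32, 38
Δ²: 6, 6
Constant second difference = 6.
Extend backward: 26 − 6 = 20;  39 − 20 = 19

19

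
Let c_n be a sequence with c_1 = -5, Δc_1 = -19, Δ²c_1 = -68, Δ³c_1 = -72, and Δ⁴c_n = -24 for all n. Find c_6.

Build the table forward from the leading diagonal:
Fourth differences: -24  -24  -24  -24  -24  -24
Third differences: -72  -96  -120  -144  -168  -192
Second differences: -68  -140  -236  -356  -500  -668
First differences: -19  -87  -227  -463  -819  -1319
c: -5  -24  -111  -338  -801  -1620

-1620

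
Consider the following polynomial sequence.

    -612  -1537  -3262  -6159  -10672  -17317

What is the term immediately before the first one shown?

First differences: -925  -1725  -2897  -4513  -6645
Second differences: -800  -1172  -1616  -2132
Third differences: -372  -444  -516
Fourth differences: -72  -72
The fourth differences are constant at -72.
Work back: -372 + 72 = -300;  -800 + 300 = -500;  -925 + 500 = -425;  -612 + 425 = -187

-187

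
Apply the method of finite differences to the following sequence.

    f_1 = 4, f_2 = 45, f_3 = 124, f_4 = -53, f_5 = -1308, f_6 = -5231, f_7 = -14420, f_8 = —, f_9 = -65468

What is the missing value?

-32721

Using the first 7 terms:
41, 79, -177, -1255, -3923, -9189
38, -256, -1078, -2668, -5266
-294, -822, -1590, -2598
-528, -768, -1008
-240, -240
Constant fifth difference = -240.
Extend forward: -1008 − 240 = -1248;  -2598 − 1248 = -3846;  -5266 − 3846 = -9112;  -9189 − 9112 = -18301;  -14420 − 18301 = -32721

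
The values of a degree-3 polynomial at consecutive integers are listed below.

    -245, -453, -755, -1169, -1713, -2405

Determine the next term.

-3263

D1: -208, -302, -414, -544, -692
D2: -94, -112, -130, -148
D3: -18, -18, -18
Constant third difference = -18, so extend:
-148 − 18 = -166;  -692 − 166 = -858;  -2405 − 858 = -3263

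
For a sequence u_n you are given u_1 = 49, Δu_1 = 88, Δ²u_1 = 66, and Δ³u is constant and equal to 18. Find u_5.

Build the table forward from the leading diagonal:
Third differences: 18, 18, 18, 18, 18
Second differences: 66, 84, 102, 120, 138
First differences: 88, 154, 238, 340, 460
u: 49, 137, 291, 529, 869

869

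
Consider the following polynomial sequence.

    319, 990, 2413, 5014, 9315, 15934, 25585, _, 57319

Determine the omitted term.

Using the first 7 terms:
D1: 671  1423  2601  4301  6619  9651
D2: 752  1178  1700  2318  3032
D3: 426  522  618  714
D4: 96  96  96
Constant fourth difference = 96.
Extend forward: 714 + 96 = 810;  3032 + 810 = 3842;  9651 + 3842 = 13493;  25585 + 13493 = 39078

39078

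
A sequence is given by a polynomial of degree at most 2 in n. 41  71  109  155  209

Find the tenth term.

599

D1: 30 , 38 , 46 , 54
D2: 8 , 8 , 8
Constant second difference = 8, so extend:
54 + 8 = 62;  209 + 62 = 271
62 + 8 = 70;  271 + 70 = 341
70 + 8 = 78;  341 + 78 = 419
78 + 8 = 86;  419 + 86 = 505
86 + 8 = 94;  505 + 94 = 599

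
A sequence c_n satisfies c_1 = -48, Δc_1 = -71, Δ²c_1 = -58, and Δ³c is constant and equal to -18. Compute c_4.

Build the table forward from the leading diagonal:
Δ³: -18, -18, -18, -18
Δ²: -58, -76, -94, -112
Δ: -71, -129, -205, -299
c: -48, -119, -248, -453

-453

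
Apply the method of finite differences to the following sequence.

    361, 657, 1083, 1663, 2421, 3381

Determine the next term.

4567

296, 426, 580, 758, 960
130, 154, 178, 202
24, 24, 24
Third differences constant at 24.
202 + 24 = 226;  960 + 226 = 1186;  3381 + 1186 = 4567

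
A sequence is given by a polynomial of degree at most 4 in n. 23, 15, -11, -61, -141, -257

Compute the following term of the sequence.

-415

-8, -26, -50, -80, -116
-18, -24, -30, -36
-6, -6, -6
Third differences constant at -6.
-36 − 6 = -42;  -116 − 42 = -158;  -257 − 158 = -415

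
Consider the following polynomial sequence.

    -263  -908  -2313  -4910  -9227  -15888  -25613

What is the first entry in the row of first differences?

D1: -645, -1405, -2597, -4317, -6661, -9725
D2: -760, -1192, -1720, -2344, -3064
D3: -432, -528, -624, -720
D4: -96, -96, -96

-645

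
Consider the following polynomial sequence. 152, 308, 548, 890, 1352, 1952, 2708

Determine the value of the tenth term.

6092

D1: 156, 240, 342, 462, 600, 756
D2: 84, 102, 120, 138, 156
D3: 18, 18, 18, 18
Third differences constant at 18.
156 + 18 = 174;  756 + 174 = 930;  2708 + 930 = 3638
174 + 18 = 192;  930 + 192 = 1122;  3638 + 1122 = 4760
192 + 18 = 210;  1122 + 210 = 1332;  4760 + 1332 = 6092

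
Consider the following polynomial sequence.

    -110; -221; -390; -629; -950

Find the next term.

D1: -111 , -169 , -239 , -321
D2: -58 , -70 , -82
D3: -12 , -12
Third differences constant at -12.
-82 − 12 = -94;  -321 − 94 = -415;  -950 − 415 = -1365

-1365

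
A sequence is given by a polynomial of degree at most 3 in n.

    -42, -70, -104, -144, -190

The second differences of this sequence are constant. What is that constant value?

-6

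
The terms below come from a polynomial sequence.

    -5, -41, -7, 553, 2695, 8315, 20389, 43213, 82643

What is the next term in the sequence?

146335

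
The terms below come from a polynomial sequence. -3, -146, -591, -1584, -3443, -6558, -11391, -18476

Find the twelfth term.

-143  -445  -993  -1859  -3115  -4833  -7085
-302  -548  -866  -1256  -1718  -2252
-246  -318  -390  -462  -534
-72  -72  -72  -72
Constant fourth difference = -72, so extend:
-534 − 72 = -606;  -2252 − 606 = -2858;  -7085 − 2858 = -9943;  -18476 − 9943 = -28419
-606 − 72 = -678;  -2858 − 678 = -3536;  -9943 − 3536 = -13479;  -28419 − 13479 = -41898
-678 − 72 = -750;  -3536 − 750 = -4286;  -13479 − 4286 = -17765;  -41898 − 17765 = -59663
-750 − 72 = -822;  -4286 − 822 = -5108;  -17765 − 5108 = -22873;  -59663 − 22873 = -82536

-82536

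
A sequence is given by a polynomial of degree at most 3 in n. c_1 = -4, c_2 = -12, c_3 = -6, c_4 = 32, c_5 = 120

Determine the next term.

276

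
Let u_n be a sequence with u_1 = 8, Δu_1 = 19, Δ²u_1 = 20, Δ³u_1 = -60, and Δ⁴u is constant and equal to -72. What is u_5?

Build the table forward from the leading diagonal:
Fourth differences: -72, -72, -72, -72, -72
Third differences: -60, -132, -204, -276, -348
Second differences: 20, -40, -172, -376, -652
First differences: 19, 39, -1, -173, -549
u: 8, 27, 66, 65, -108

-108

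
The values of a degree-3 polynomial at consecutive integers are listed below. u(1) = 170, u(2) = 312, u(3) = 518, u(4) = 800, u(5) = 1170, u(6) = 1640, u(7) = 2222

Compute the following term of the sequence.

First differences: 142, 206, 282, 370, 470, 582
Second differences: 64, 76, 88, 100, 112
Third differences: 12, 12, 12, 12
Constant third difference = 12, so extend:
112 + 12 = 124;  582 + 124 = 706;  2222 + 706 = 2928

2928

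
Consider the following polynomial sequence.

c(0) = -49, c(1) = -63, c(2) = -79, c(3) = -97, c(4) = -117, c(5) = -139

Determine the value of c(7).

-189

-14 , -16 , -18 , -20 , -22
-2 , -2 , -2 , -2
Second differences constant at -2.
-22 − 2 = -24;  -139 − 24 = -163
-24 − 2 = -26;  -163 − 26 = -189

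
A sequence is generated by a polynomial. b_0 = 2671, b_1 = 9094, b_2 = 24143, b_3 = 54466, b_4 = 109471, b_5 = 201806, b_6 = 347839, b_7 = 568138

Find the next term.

887951

D1: 6423, 15049, 30323, 55005, 92335, 146033, 220299
D2: 8626, 15274, 24682, 37330, 53698, 74266
D3: 6648, 9408, 12648, 16368, 20568
D4: 2760, 3240, 3720, 4200
D5: 480, 480, 480
Constant fifth difference = 480, so extend:
4200 + 480 = 4680;  20568 + 4680 = 25248;  74266 + 25248 = 99514;  220299 + 99514 = 319813;  568138 + 319813 = 887951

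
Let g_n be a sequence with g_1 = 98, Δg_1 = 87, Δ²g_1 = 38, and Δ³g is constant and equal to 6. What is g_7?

Build the table forward from the leading diagonal:
Δ³: 6, 6, 6, 6, 6, 6, 6
Δ²: 38, 44, 50, 56, 62, 68, 74
Δ: 87, 125, 169, 219, 275, 337, 405
g: 98, 185, 310, 479, 698, 973, 1310

1310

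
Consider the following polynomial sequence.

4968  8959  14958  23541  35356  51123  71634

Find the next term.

First differences: 3991, 5999, 8583, 11815, 15767, 20511
Second differences: 2008, 2584, 3232, 3952, 4744
Third differences: 576, 648, 720, 792
Fourth differences: 72, 72, 72
Constant fourth difference = 72, so extend:
792 + 72 = 864;  4744 + 864 = 5608;  20511 + 5608 = 26119;  71634 + 26119 = 97753

97753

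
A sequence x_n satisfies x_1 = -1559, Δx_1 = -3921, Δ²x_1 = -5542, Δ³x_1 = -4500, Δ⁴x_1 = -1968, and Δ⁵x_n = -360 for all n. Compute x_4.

-34448

Build the table forward from the leading diagonal:
Fifth differences: -360  -360  -360  -360
Fourth differences: -1968  -2328  -2688  -3048
Third differences: -4500  -6468  -8796  -11484
Second differences: -5542  -10042  -16510  -25306
First differences: -3921  -9463  -19505  -36015
x: -1559  -5480  -14943  -34448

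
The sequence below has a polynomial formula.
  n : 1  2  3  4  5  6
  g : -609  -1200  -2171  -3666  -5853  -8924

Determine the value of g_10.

-34728

First differences: -591, -971, -1495, -2187, -3071
Second differences: -380, -524, -692, -884
Third differences: -144, -168, -192
Fourth differences: -24, -24
The fourth differences are constant (-24).
-192 − 24 = -216;  -884 − 216 = -1100;  -3071 − 1100 = -4171;  -8924 − 4171 = -13095
-216 − 24 = -240;  -1100 − 240 = -1340;  -4171 − 1340 = -5511;  -13095 − 5511 = -18606
-240 − 24 = -264;  -1340 − 264 = -1604;  -5511 − 1604 = -7115;  -18606 − 7115 = -25721
-264 − 24 = -288;  -1604 − 288 = -1892;  -7115 − 1892 = -9007;  -25721 − 9007 = -34728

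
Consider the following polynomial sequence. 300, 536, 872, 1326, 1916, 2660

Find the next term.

D1: 236 , 336 , 454 , 590 , 744
D2: 100 , 118 , 136 , 154
D3: 18 , 18 , 18
Constant third difference = 18, so extend:
154 + 18 = 172;  744 + 172 = 916;  2660 + 916 = 3576

3576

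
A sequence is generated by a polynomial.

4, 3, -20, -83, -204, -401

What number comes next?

-692

-1, -23, -63, -121, -197
-22, -40, -58, -76
-18, -18, -18
The third differences are constant (-18).
-76 − 18 = -94;  -197 − 94 = -291;  -401 − 291 = -692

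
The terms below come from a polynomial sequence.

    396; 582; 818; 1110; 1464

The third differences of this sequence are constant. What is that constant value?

6

D1: 186, 236, 292, 354
D2: 50, 56, 62
D3: 6, 6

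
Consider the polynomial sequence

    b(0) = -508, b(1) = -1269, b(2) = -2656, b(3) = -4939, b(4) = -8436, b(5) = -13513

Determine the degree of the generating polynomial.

4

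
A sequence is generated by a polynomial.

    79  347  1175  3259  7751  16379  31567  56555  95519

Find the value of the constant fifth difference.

120

D1: 268, 828, 2084, 4492, 8628, 15188, 24988, 38964
D2: 560, 1256, 2408, 4136, 6560, 9800, 13976
D3: 696, 1152, 1728, 2424, 3240, 4176
D4: 456, 576, 696, 816, 936
D5: 120, 120, 120, 120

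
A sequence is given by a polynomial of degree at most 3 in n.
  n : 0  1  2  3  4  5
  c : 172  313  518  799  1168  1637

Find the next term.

2218

Δ: 141, 205, 281, 369, 469
Δ²: 64, 76, 88, 100
Δ³: 12, 12, 12
Constant third difference = 12, so extend:
100 + 12 = 112;  469 + 112 = 581;  1637 + 581 = 2218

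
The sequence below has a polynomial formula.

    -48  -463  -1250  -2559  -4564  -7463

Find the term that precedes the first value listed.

D1: -415, -787, -1309, -2005, -2899
D2: -372, -522, -696, -894
D3: -150, -174, -198
D4: -24, -24
The fourth differences are constant at -24.
Work back: -150 + 24 = -126;  -372 + 126 = -246;  -415 + 246 = -169;  -48 + 169 = 121

121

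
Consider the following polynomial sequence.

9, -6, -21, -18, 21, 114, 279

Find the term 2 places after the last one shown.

897

D1: -15  -15  3  39  93  165
D2: 0  18  36  54  72
D3: 18  18  18  18
The third differences are constant (18).
72 + 18 = 90;  165 + 90 = 255;  279 + 255 = 534
90 + 18 = 108;  255 + 108 = 363;  534 + 363 = 897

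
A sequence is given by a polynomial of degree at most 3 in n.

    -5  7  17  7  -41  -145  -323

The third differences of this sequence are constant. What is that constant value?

-18

First differences: 12, 10, -10, -48, -104, -178
Second differences: -2, -20, -38, -56, -74
Third differences: -18, -18, -18, -18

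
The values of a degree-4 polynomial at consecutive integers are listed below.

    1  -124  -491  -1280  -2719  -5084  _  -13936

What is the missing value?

-8699

Using the first 6 terms:
First differences: -125, -367, -789, -1439, -2365
Second differences: -242, -422, -650, -926
Third differences: -180, -228, -276
Fourth differences: -48, -48
Constant fourth difference = -48.
Extend forward: -276 − 48 = -324;  -926 − 324 = -1250;  -2365 − 1250 = -3615;  -5084 − 3615 = -8699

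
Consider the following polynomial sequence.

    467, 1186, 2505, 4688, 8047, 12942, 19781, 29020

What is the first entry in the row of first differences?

Δ: 719, 1319, 2183, 3359, 4895, 6839, 9239
Δ²: 600, 864, 1176, 1536, 1944, 2400
Δ³: 264, 312, 360, 408, 456
Δ⁴: 48, 48, 48, 48

719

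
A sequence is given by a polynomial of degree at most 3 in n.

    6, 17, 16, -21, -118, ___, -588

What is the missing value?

Using the first 5 terms:
First differences: 11, -1, -37, -97
Second differences: -12, -36, -60
Third differences: -24, -24
Constant third difference = -24.
Extend forward: -60 − 24 = -84;  -97 − 84 = -181;  -118 − 181 = -299

-299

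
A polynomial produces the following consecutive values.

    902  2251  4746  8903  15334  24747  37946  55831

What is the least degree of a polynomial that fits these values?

4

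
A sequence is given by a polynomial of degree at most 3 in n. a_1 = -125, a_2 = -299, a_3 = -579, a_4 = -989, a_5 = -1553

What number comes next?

-2295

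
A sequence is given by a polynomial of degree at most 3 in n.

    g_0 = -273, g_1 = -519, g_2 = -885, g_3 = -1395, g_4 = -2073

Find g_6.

D1: -246 , -366 , -510 , -678
D2: -120 , -144 , -168
D3: -24 , -24
The third differences are constant (-24).
-168 − 24 = -192;  -678 − 192 = -870;  -2073 − 870 = -2943
-192 − 24 = -216;  -870 − 216 = -1086;  -2943 − 1086 = -4029

-4029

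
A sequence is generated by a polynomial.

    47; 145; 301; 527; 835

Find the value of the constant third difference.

Δ: 98, 156, 226, 308
Δ²: 58, 70, 82
Δ³: 12, 12

12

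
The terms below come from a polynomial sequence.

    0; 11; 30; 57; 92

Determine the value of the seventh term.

186

D1: 11, 19, 27, 35
D2: 8, 8, 8
The second differences are constant (8).
35 + 8 = 43;  92 + 43 = 135
43 + 8 = 51;  135 + 51 = 186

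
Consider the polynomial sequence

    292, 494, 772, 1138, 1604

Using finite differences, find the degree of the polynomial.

First differences: 202, 278, 366, 466
Second differences: 76, 88, 100
Third differences: 12, 12
The third differences are constant, so the polynomial has degree 3.

3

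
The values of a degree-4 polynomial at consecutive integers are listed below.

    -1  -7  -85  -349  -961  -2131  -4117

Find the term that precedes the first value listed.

-6  -78  -264  -612  -1170  -1986
-72  -186  -348  -558  -816
-114  -162  -210  -258
-48  -48  -48
The fourth differences are constant at -48.
Work back: -114 + 48 = -66;  -72 + 66 = -6;  -6 + 6 = 0;  -1 + 0 = -1

-1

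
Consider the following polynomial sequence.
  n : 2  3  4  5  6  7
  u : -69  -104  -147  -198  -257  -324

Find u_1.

-42

First differences: -35, -43, -51, -59, -67
Second differences: -8, -8, -8, -8
The second differences are constant at -8.
Work back: -35 + 8 = -27;  -69 + 27 = -42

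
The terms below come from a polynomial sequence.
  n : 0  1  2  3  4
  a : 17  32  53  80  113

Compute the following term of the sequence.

15, 21, 27, 33
6, 6, 6
The second differences are constant (6).
33 + 6 = 39;  113 + 39 = 152

152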